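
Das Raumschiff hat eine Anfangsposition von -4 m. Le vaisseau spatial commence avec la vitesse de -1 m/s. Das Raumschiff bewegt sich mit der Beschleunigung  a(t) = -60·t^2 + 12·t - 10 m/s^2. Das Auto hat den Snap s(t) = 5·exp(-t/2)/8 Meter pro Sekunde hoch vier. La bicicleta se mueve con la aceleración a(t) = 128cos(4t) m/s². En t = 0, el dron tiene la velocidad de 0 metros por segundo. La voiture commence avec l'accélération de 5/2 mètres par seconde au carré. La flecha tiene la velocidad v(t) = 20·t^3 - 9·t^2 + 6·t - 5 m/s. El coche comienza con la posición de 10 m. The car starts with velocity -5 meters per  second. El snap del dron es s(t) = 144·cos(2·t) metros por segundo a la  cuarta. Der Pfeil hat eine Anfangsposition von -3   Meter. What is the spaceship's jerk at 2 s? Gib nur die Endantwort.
The jerk at t = 2 is j = -228.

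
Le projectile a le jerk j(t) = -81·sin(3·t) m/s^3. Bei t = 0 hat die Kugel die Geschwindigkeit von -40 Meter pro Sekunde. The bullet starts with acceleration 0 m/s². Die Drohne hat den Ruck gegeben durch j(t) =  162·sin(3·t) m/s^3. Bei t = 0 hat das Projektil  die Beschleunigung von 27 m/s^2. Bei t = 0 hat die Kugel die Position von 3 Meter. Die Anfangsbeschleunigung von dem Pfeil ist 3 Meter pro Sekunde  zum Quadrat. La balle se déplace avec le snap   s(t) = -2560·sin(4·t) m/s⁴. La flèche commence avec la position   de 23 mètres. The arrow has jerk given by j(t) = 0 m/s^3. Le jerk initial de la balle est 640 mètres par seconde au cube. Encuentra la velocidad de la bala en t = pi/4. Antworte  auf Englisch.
To find the answer, we compute 3 integrals of s(t) = -2560·sin(4·t). Taking ∫s(t)dt and applying j(0) = 640, we find j(t) = 640·cos(4·t). The integral of jerk is acceleration. Using a(0) = 0, we get a(t) = 160·sin(4·t). The integral of acceleration is velocity. Using v(0) = -40, we get v(t) = -40·cos(4·t). From the given velocity equation v(t) = -40·cos(4·t), we substitute t = pi/4 to get v = 40.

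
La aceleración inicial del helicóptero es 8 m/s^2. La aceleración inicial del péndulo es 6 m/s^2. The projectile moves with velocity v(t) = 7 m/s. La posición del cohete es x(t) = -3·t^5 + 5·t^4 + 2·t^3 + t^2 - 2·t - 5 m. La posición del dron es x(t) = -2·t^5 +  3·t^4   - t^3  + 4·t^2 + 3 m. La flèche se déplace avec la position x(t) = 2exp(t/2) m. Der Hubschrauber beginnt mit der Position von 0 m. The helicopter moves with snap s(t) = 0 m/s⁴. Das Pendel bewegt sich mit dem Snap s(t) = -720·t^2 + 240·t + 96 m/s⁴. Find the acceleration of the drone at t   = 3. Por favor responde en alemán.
Wir müssen unsere Gleichung für die Position x(t) = -2·t^5 + 3·t^4 - t^3 + 4·t^2 + 3 2-mal ableiten. Die Ableitung von der Position ergibt die Geschwindigkeit: v(t) = -10·t^4 + 12·t^3 - 3·t^2 + 8·t. Durch Ableiten von der Geschwindigkeit erhalten wir die Beschleunigung: a(t) = -40·t^3 + 36·t^2 - 6·t + 8. Mit a(t) = -40·t^3 + 36·t^2 - 6·t + 8 und Einsetzen von t = 3, finden wir a = -766.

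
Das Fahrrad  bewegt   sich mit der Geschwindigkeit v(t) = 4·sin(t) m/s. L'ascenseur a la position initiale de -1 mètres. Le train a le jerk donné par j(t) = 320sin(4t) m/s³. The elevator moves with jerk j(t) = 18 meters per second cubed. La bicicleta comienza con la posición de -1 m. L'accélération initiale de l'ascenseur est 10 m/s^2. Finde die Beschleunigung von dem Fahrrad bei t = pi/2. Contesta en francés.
Pour résoudre ceci, nous devons prendre 1 dérivée de notre équation de la vitesse v(t) = 4·sin(t). En prenant d/dt de v(t), nous trouvons a(t) = 4·cos(t). En utilisant a(t) = 4·cos(t) et en substituant t = pi/2, nous trouvons a = 0.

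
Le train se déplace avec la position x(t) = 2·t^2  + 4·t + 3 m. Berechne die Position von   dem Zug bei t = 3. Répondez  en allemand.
Aus der Gleichung für die Position x(t) = 2·t^2 + 4·t + 3, setzen wir t = 3 ein und erhalten x = 33.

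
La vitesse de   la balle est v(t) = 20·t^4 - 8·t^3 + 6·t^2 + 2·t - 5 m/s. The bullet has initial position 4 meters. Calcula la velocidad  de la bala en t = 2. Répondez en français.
En utilisant v(t) = 20·t^4 - 8·t^3 + 6·t^2 + 2·t - 5 et en substituant t = 2, nous trouvons v = 279.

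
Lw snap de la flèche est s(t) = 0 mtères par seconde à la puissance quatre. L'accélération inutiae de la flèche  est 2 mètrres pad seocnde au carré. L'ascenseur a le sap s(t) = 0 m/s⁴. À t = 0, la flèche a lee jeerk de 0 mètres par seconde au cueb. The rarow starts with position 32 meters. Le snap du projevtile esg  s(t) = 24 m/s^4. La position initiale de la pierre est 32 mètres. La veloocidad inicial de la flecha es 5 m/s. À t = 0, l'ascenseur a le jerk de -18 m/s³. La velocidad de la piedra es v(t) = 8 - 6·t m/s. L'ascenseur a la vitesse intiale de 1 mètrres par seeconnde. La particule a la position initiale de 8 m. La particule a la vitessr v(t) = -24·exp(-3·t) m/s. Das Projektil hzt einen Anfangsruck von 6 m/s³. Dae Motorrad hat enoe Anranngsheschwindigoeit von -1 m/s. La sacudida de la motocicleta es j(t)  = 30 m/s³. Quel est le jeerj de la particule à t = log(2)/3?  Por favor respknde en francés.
En partant de la vitesse v(t) = -24·exp(-3·t), nous prenons 2 dérivées. La dérivée de la vitesse donne l'accélération: a(t) = 72·exp(-3·t). En dérivant l'accélération, nous obtenons le jerk: j(t) = -216·exp(-3·t). Nous avons le jerk j(t) = -216·exp(-3·t). En substituant t = log(2)/3: j(log(2)/3) = -108.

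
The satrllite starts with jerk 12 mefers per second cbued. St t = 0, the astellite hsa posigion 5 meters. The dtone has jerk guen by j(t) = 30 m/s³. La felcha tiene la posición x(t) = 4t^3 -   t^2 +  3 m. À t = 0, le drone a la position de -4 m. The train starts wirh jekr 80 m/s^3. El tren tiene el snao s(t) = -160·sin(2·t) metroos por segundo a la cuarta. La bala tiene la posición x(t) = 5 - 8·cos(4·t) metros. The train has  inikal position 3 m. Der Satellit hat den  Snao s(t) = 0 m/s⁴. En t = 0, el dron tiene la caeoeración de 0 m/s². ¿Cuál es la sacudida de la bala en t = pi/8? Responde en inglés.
Starting from position x(t) = 5 - 8·cos(4·t), we take 3 derivatives. The derivative of position gives velocity: v(t) = 32·sin(4·t). Taking d/dt of v(t), we find a(t) = 128·cos(4·t). Differentiating acceleration, we get jerk: j(t) = -512·sin(4·t). Using j(t) = -512·sin(4·t) and substituting t = pi/8, we find j = -512.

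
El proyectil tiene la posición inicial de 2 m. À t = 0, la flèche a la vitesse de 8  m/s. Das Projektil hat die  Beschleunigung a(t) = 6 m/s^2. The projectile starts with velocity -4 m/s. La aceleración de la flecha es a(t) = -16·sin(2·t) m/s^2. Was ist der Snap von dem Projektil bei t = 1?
Um dies zu lösen, müssen wir 2 Ableitungen unserer Gleichung für die Beschleunigung a(t) = 6 nehmen. Mit d/dt von a(t) finden wir j(t) = 0. Die Ableitung von dem Ruck ergibt den Snap: s(t) = 0. Wir haben den Snap s(t) = 0. Durch Einsetzen von t = 1: s(1) = 0.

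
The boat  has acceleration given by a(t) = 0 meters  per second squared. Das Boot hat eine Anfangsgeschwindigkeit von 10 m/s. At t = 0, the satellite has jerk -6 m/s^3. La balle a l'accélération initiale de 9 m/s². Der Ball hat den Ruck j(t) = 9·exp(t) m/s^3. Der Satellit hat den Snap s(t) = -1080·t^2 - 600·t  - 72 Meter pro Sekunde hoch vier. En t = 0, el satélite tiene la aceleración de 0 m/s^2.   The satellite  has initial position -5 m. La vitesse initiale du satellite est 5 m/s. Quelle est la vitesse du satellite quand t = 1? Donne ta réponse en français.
Nous devons intégrer notre équation du snap s(t) = -1080·t^2 - 600·t - 72 3 fois. En prenant ∫s(t)dt et en appliquant j(0) = -6, nous trouvons j(t) = -360·t^3 - 300·t^2 - 72·t - 6. En intégrant le jerk et en utilisant la condition initiale a(0) = 0, nous obtenons a(t) = 2·t·(-45·t^3 - 50·t^2 - 18·t - 3). L'intégrale de l'accélération, avec v(0) = 5, donne la vitesse: v(t) = -18·t^5 - 25·t^4 - 12·t^3 - 3·t^2 + 5. En utilisant v(t) = -18·t^5 - 25·t^4 - 12·t^3 - 3·t^2 + 5 et en substituant t = 1, nous trouvons v = -53.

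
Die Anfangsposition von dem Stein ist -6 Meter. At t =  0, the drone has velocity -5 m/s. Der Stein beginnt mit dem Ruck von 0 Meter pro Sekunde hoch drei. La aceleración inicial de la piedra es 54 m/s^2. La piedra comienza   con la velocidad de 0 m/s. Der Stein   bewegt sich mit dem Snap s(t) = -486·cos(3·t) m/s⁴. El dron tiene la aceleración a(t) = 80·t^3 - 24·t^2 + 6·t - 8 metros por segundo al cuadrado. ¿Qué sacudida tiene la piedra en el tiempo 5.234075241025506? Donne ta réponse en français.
Pour résoudre ceci, nous devons prendre 1 intégrale de notre équation du snap s(t) = -486·cos(3·t). En intégrant le snap et en utilisant la condition initiale j(0) = 0, nous obtenons j(t) = -162·sin(3·t). En utilisant j(t) = -162·sin(3·t) et en substituant t = 5.234075241025506, nous trouvons j = -0.929477169675271.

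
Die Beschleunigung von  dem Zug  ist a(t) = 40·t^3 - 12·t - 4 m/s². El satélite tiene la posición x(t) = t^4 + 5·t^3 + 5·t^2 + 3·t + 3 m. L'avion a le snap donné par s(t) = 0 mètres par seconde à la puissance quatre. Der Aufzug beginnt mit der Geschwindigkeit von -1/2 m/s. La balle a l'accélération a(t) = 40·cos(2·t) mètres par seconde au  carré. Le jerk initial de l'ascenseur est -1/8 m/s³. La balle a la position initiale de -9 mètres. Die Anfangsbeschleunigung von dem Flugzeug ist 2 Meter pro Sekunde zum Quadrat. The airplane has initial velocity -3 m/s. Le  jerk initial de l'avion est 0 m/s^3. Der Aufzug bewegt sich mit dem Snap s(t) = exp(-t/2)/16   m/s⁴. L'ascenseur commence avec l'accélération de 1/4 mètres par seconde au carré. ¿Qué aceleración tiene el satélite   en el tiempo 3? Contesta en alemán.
Ausgehend von der Position x(t) = t^4 + 5·t^3 + 5·t^2 + 3·t + 3, nehmen wir 2 Ableitungen. Durch Ableiten von der Position erhalten wir die Geschwindigkeit: v(t) = 4·t^3 + 15·t^2 + 10·t + 3. Mit d/dt von v(t) finden wir a(t) = 12·t^2 + 30·t + 10. Wir haben die Beschleunigung a(t) = 12·t^2 + 30·t + 10. Durch Einsetzen von t = 3: a(3) = 208.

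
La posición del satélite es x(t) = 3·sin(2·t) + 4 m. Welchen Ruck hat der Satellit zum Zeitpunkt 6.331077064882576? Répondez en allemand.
Um dies zu lösen, müssen wir 3 Ableitungen unserer Gleichung für die Position x(t) = 3·sin(2·t) + 4 nehmen. Mit d/dt von x(t) finden wir v(t) = 6·cos(2·t). Mit d/dt von v(t) finden wir a(t) = -12·sin(2·t). Durch Ableiten von der Beschleunigung erhalten wir den Ruck: j(t) = -24·cos(2·t). Aus der Gleichung für den Ruck j(t) = -24·cos(2·t), setzen wir t = 6.331077064882576 ein und erhalten j = -23.8899903634977.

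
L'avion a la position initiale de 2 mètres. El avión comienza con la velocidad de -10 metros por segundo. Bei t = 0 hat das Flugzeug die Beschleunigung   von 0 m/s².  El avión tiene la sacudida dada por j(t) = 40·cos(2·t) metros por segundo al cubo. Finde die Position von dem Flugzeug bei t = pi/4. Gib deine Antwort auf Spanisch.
Partiendo de la sacudida j(t) = 40·cos(2·t), tomamos 3 integrales. La antiderivada de la sacudida, con a(0) = 0, da la aceleración: a(t) = 20·sin(2·t). Tomando ∫a(t)dt y aplicando v(0) = -10, encontramos v(t) = -10·cos(2·t). Integrando la velocidad y usando la condición inicial x(0) = 2, obtenemos x(t) = 2 - 5·sin(2·t). Tenemos la posición x(t) = 2 - 5·sin(2·t). Sustituyendo t = pi/4: x(pi/4) = -3.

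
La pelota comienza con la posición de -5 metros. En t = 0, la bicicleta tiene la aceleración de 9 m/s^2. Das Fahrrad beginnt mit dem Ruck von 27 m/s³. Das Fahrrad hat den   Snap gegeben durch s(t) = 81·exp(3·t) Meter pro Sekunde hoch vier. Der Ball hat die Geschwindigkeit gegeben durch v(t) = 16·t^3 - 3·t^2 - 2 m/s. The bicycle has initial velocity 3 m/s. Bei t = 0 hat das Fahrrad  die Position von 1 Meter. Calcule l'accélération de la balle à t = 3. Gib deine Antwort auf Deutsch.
Um dies zu lösen, müssen wir 1 Ableitung unserer Gleichung für die Geschwindigkeit v(t) = 16·t^3 - 3·t^2 - 2 nehmen. Mit d/dt von v(t) finden wir a(t) = 48·t^2 - 6·t. Mit a(t) = 48·t^2 - 6·t und Einsetzen von t = 3, finden wir a = 414.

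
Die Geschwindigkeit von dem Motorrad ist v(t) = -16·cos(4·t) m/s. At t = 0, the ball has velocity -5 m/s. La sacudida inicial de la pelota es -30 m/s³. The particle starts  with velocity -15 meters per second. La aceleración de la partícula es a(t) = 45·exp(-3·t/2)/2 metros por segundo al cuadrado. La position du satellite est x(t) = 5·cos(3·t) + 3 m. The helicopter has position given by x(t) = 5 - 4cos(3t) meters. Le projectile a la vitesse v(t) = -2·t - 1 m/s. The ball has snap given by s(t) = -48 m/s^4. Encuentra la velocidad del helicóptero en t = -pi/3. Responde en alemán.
Wir müssen unsere Gleichung für die Position x(t) = 5 - 4·cos(3·t) 1-mal ableiten. Die Ableitung von der Position ergibt die Geschwindigkeit: v(t) = 12·sin(3·t). Aus der Gleichung für die Geschwindigkeit v(t) = 12·sin(3·t), setzen wir t = -pi/3 ein und erhalten v = 0.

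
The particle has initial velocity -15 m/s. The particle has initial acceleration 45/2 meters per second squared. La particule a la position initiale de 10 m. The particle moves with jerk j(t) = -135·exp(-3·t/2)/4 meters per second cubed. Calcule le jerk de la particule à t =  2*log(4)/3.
De l'équation du jerk j(t) = -135·exp(-3·t/2)/4, nous substituons t = 2*log(4)/3 pour obtenir j = -135/16.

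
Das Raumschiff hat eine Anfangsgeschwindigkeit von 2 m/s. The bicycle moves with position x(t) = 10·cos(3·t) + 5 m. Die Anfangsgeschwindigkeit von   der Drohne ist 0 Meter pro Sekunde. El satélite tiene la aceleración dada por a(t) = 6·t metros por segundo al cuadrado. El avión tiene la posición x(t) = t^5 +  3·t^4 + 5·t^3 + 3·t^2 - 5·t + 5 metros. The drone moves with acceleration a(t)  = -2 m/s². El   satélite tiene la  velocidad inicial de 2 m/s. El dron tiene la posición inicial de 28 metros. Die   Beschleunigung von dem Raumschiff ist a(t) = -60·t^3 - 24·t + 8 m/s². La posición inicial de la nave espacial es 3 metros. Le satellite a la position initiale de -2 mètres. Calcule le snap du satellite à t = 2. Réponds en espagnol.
Partiendo de la aceleración a(t) = 6·t, tomamos 2 derivadas. Tomando d/dt de a(t), encontramos j(t) = 6. Derivando la sacudida, obtenemos el snap: s(t) = 0. Tenemos el snap s(t) = 0. Sustituyendo t = 2: s(2) = 0.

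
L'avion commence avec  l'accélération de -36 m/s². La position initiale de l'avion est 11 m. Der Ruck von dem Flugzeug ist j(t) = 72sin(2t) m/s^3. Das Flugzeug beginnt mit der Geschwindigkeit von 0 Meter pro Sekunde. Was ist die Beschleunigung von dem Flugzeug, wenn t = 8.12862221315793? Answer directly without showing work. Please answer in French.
À t = 8.12862221315793, a = 30.7044011197621.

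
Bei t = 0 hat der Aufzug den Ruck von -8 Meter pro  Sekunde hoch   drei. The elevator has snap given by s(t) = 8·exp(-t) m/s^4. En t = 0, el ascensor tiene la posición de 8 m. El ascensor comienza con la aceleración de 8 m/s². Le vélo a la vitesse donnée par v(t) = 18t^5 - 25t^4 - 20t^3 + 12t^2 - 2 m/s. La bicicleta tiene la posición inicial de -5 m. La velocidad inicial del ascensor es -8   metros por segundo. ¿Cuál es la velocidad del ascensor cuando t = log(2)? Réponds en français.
Pour résoudre ceci, nous devons prendre 3 primitives de notre équation du snap s(t) = 8·exp(-t). En intégrant le snap et en utilisant la condition initiale j(0) = -8, nous obtenons j(t) = -8·exp(-t). En prenant ∫j(t)dt et en appliquant a(0) = 8, nous trouvons a(t) = 8·exp(-t). La primitive de l'accélération, avec v(0) = -8, donne la vitesse: v(t) = -8·exp(-t). De l'équation de la vitesse v(t) = -8·exp(-t), nous substituons t = log(2) pour obtenir v = -4.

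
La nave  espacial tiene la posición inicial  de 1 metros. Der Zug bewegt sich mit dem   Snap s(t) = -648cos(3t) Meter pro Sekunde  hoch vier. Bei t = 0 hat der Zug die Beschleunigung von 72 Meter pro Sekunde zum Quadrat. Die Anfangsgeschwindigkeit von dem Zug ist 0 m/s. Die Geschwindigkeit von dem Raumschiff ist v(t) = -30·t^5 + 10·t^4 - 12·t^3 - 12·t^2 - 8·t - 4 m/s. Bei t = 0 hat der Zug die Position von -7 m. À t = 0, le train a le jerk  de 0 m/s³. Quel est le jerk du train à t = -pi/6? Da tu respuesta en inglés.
Starting from snap s(t) = -648·cos(3·t), we take 1 antiderivative. Integrating snap and using the initial condition j(0) = 0, we get j(t) = -216·sin(3·t). From the given jerk equation j(t) = -216·sin(3·t), we substitute t = -pi/6 to get j = 216.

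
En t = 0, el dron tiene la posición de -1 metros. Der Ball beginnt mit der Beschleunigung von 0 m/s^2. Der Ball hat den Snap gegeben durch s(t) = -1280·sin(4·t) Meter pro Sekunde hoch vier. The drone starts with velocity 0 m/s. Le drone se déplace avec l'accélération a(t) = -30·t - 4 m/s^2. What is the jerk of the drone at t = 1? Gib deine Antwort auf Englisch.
Starting from acceleration a(t) = -30·t - 4, we take 1 derivative. Taking d/dt of a(t), we find j(t) = -30. Using j(t) = -30 and substituting t = 1, we find j = -30.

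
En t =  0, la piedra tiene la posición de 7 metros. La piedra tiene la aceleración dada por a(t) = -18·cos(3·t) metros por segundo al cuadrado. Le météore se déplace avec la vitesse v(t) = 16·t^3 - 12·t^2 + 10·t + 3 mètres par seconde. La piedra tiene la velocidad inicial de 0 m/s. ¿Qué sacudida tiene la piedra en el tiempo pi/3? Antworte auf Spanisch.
Partiendo de la aceleración a(t) = -18·cos(3·t), tomamos 1 derivada. Tomando d/dt de a(t), encontramos j(t) = 54·sin(3·t). Tenemos la sacudida j(t) = 54·sin(3·t). Sustituyendo t = pi/3: j(pi/3) = 0.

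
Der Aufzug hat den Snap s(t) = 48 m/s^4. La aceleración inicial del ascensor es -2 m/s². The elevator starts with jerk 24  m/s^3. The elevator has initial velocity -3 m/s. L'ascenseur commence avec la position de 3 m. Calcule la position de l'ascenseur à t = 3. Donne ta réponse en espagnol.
Necesitamos integrar nuestra ecuación del snap s(t) = 48 4 veces. La antiderivada del snap es la sacudida. Usando j(0) = 24, obtenemos j(t) = 48·t + 24. La antiderivada de la sacudida es la aceleración. Usando a(0) = -2, obtenemos a(t) = 24·t^2 + 24·t - 2. La antiderivada de la aceleración es la velocidad. Usando v(0) = -3, obtenemos v(t) = 8·t^3 + 12·t^2 - 2·t - 3. La antiderivada de la velocidad, con x(0) = 3, da la posición: x(t) = 2·t^4 + 4·t^3 - t^2 - 3·t + 3. De la ecuación de la posición x(t) = 2·t^4 + 4·t^3 - t^2 - 3·t + 3, sustituimos t = 3 para obtener x = 255.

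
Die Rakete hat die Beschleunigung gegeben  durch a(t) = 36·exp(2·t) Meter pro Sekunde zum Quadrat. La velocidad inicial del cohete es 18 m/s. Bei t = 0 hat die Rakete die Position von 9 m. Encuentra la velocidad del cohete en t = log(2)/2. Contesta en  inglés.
Starting from acceleration a(t) = 36·exp(2·t), we take 1 antiderivative. Taking ∫a(t)dt and applying v(0) = 18, we find v(t) = 18·exp(2·t). Using v(t) = 18·exp(2·t) and substituting t = log(2)/2, we find v = 36.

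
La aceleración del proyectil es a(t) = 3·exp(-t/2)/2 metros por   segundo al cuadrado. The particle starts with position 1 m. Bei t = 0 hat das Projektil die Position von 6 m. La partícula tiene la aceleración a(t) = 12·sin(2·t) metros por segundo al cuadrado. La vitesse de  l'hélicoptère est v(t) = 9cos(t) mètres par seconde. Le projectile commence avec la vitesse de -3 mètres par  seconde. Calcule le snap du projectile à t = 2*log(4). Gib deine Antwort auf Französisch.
Nous devons dériver notre équation de l'accélération a(t) = 3·exp(-t/2)/2 2 fois. La dérivée de l'accélération donne le jerk: j(t) = -3·exp(-t/2)/4. En dérivant le jerk, nous obtenons le snap: s(t) = 3·exp(-t/2)/8. De l'équation du snap s(t) = 3·exp(-t/2)/8, nous substituons t = 2*log(4) pour obtenir s = 3/32.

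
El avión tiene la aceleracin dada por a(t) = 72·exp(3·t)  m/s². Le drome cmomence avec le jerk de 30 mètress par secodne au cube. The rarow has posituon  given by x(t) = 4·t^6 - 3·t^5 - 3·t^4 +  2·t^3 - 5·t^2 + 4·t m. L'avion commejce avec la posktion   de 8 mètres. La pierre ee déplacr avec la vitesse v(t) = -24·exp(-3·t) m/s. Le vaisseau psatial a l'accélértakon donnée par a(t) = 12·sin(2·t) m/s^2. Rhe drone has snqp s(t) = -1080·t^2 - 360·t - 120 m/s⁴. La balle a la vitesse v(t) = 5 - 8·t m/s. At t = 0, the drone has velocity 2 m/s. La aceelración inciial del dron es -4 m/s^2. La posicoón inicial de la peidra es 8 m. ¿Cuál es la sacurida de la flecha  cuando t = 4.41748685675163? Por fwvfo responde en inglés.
Starting from position x(t) = 4·t^6 - 3·t^5 - 3·t^4 + 2·t^3 - 5·t^2 + 4·t, we take 3 derivatives. Taking d/dt of x(t), we find v(t) = 24·t^5 - 15·t^4 - 12·t^3 + 6·t^2 - 10·t + 4. Taking d/dt of v(t), we find a(t) = 120·t^4 - 60·t^3 - 36·t^2 + 12·t - 10. Differentiating acceleration, we get jerk: j(t) = 480·t^3 - 180·t^2 - 72·t + 12. Using j(t) = 480·t^3 - 180·t^2 - 72·t + 12 and substituting t = 4.41748685675163, we find j = 37559.1523634112.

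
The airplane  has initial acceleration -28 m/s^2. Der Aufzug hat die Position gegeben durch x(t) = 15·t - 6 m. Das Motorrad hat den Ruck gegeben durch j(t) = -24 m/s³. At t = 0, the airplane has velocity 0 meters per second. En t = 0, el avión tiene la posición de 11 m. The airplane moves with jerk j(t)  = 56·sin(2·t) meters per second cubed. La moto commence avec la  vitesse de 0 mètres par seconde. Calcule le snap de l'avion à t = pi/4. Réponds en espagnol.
Debemos derivar nuestra ecuación de la sacudida j(t) = 56·sin(2·t) 1 vez. La derivada de la sacudida da el snap: s(t) = 112·cos(2·t). Usando s(t) = 112·cos(2·t) y sustituyendo t = pi/4, encontramos s = 0.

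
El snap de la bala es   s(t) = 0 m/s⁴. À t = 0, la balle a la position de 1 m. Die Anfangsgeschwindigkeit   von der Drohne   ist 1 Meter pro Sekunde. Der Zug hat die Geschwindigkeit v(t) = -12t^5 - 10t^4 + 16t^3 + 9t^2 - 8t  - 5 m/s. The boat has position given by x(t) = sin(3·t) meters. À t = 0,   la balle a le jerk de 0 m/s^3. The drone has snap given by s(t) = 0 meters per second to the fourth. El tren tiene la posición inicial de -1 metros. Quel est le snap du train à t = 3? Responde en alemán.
Ausgehend von der Geschwindigkeit v(t) = -12·t^5 - 10·t^4 + 16·t^3 + 9·t^2 - 8·t - 5, nehmen wir 3 Ableitungen. Mit d/dt von v(t) finden wir a(t) = -60·t^4 - 40·t^3 + 48·t^2 + 18·t - 8. Mit d/dt von a(t) finden wir j(t) = -240·t^3 - 120·t^2 + 96·t + 18. Die Ableitung von dem Ruck ergibt den Snap: s(t) = -720·t^2 - 240·t + 96. Mit s(t) = -720·t^2 - 240·t + 96 und Einsetzen von t = 3, finden wir s = -7104.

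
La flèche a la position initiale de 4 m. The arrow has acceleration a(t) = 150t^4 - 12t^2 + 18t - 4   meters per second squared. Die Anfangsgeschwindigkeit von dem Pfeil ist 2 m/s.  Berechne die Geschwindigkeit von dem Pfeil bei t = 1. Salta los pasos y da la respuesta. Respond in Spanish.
v(1) = 33.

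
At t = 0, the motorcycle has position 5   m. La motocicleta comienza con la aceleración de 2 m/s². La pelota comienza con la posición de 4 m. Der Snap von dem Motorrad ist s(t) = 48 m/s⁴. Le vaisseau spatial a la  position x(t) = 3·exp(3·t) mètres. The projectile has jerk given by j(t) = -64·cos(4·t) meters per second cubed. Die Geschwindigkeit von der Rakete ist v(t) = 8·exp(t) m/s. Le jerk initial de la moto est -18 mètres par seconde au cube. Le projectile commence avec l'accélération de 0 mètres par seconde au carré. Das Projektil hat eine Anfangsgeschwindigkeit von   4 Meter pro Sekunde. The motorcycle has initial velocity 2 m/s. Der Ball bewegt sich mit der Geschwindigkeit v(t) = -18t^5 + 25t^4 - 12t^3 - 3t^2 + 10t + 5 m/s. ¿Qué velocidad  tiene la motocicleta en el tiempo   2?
Necesitamos integrar nuestra ecuación del snap s(t) = 48 3 veces. Tomando ∫s(t)dt y aplicando j(0) = -18, encontramos j(t) = 48·t - 18. Tomando ∫j(t)dt y aplicando a(0) = 2, encontramos a(t) = 24·t^2 - 18·t + 2. Integrando la aceleración y usando la condición inicial v(0) = 2, obtenemos v(t) = 8·t^3 - 9·t^2 + 2·t + 2. De la ecuación de la velocidad v(t) = 8·t^3 - 9·t^2 + 2·t + 2, sustituimos t = 2 para obtener v = 34.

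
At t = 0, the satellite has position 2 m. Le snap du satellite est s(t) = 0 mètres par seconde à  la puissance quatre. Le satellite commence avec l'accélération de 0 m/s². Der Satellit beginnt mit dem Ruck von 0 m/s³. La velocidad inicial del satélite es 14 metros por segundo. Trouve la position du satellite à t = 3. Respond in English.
We must find the integral of our snap equation s(t) = 0 4 times. Taking ∫s(t)dt and applying j(0) = 0, we find j(t) = 0. The integral of jerk is acceleration. Using a(0) = 0, we get a(t) = 0. The integral of acceleration is velocity. Using v(0) = 14, we get v(t) = 14. The antiderivative of velocity is position. Using x(0) = 2, we get x(t) = 14·t + 2. From the given position equation x(t) = 14·t + 2, we substitute t = 3 to get x = 44.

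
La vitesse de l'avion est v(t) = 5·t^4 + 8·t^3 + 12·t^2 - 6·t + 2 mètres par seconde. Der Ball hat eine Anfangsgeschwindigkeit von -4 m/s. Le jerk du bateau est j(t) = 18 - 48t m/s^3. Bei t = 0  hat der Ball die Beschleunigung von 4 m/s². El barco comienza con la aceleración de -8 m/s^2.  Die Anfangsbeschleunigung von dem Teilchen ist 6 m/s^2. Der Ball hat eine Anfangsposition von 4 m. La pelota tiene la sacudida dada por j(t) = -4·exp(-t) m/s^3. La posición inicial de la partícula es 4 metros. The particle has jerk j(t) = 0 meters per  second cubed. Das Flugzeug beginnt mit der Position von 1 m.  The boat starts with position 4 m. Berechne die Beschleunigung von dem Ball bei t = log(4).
Ausgehend von dem Ruck j(t) = -4·exp(-t), nehmen wir 1 Stammfunktion. Mit ∫j(t)dt und Anwendung von a(0) = 4, finden wir a(t) = 4·exp(-t). Mit a(t) = 4·exp(-t) und Einsetzen von t = log(4), finden wir a = 1.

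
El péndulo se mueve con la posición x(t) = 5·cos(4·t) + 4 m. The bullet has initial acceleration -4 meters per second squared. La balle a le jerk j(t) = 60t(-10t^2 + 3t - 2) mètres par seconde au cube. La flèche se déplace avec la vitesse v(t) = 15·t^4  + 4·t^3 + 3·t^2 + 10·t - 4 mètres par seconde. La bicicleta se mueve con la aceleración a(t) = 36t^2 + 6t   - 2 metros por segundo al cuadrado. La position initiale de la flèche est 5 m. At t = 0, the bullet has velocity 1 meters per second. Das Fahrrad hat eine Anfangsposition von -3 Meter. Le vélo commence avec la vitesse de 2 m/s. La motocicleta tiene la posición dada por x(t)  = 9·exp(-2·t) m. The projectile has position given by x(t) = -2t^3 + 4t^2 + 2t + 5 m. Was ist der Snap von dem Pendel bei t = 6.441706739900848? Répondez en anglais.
To solve this, we need to take 4 derivatives of our position equation x(t) = 5·cos(4·t) + 4. The derivative of position gives velocity: v(t) = -20·sin(4·t). Taking d/dt of v(t), we find a(t) = -80·cos(4·t). Differentiating acceleration, we get jerk: j(t) = 320·sin(4·t). The derivative of jerk gives snap: s(t) = 1280·cos(4·t). We have snap s(t) = 1280·cos(4·t). Substituting t = 6.441706739900848: s(6.441706739900848) = 1031.18551526925.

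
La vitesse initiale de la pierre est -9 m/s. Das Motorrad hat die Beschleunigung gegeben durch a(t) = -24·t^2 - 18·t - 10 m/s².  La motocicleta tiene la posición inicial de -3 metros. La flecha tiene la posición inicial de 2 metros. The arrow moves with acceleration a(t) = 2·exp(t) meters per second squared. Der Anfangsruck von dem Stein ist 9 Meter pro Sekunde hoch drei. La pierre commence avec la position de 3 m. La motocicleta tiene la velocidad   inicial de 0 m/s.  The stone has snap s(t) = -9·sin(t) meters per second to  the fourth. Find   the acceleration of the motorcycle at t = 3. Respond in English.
Using a(t) = -24·t^2 - 18·t - 10 and substituting t = 3, we find a = -280.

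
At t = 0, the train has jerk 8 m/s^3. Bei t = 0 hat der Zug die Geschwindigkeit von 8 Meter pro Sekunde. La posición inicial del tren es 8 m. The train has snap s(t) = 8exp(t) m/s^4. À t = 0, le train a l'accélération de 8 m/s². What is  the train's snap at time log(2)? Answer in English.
We have snap s(t) = 8·exp(t). Substituting t = log(2): s(log(2)) = 16.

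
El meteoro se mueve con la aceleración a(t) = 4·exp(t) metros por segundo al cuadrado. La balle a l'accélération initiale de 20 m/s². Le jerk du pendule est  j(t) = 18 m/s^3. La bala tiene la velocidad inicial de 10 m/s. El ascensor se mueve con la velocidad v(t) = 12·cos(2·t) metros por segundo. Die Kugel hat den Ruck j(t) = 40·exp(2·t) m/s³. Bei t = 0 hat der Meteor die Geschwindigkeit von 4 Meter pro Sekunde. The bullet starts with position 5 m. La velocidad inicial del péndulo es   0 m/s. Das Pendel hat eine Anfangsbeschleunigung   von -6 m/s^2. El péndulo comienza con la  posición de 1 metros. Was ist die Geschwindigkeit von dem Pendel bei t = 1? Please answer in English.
To find the answer, we compute 2 integrals of j(t) = 18. Taking ∫j(t)dt and applying a(0) = -6, we find a(t) = 18·t - 6. The antiderivative of acceleration is velocity. Using v(0) = 0, we get v(t) = 3·t·(3·t - 2). Using v(t) = 3·t·(3·t - 2) and substituting t = 1, we find v = 3.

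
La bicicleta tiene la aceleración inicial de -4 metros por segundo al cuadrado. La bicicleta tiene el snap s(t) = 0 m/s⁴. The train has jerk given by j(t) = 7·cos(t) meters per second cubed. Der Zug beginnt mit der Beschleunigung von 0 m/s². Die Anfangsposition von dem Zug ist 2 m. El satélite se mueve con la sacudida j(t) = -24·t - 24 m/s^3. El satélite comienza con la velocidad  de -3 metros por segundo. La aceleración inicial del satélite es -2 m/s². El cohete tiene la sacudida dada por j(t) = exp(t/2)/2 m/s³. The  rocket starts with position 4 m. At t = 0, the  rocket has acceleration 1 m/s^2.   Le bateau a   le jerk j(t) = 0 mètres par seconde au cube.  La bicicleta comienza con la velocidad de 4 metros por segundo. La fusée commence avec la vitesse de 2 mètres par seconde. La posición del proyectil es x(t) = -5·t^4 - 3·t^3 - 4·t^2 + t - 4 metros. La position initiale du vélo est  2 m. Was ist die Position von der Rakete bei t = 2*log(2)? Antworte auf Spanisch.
Necesitamos integrar nuestra ecuación de la sacudida j(t) = exp(t/2)/2 3 veces. Integrando la sacudida y usando la condición inicial a(0) = 1, obtenemos a(t) = exp(t/2). Integrando la aceleración y usando la condición inicial v(0) = 2, obtenemos v(t) = 2·exp(t/2). Tomando ∫v(t)dt y aplicando x(0) = 4, encontramos x(t) = 4·exp(t/2). Tenemos la posición x(t) = 4·exp(t/2). Sustituyendo t = 2*log(2): x(2*log(2)) = 8.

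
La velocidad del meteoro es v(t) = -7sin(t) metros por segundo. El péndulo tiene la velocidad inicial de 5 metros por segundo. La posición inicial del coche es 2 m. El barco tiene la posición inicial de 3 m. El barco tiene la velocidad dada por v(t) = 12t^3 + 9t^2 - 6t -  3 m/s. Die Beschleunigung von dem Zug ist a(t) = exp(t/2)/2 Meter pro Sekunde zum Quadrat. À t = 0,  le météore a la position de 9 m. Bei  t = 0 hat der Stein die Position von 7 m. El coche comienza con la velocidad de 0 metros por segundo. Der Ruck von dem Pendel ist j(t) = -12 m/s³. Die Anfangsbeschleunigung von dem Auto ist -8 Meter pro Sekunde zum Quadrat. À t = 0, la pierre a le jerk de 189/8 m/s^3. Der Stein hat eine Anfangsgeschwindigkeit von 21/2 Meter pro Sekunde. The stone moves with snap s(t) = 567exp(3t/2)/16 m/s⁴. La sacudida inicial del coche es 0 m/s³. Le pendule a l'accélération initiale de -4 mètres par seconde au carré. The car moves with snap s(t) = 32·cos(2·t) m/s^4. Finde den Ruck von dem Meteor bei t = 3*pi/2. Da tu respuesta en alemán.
Ausgehend von der Geschwindigkeit v(t) = -7·sin(t), nehmen wir 2 Ableitungen. Durch Ableiten von der Geschwindigkeit erhalten wir die Beschleunigung: a(t) = -7·cos(t). Die Ableitung von der Beschleunigung ergibt den Ruck: j(t) = 7·sin(t). Wir haben den Ruck j(t) = 7·sin(t). Durch Einsetzen von t = 3*pi/2: j(3*pi/2) = -7.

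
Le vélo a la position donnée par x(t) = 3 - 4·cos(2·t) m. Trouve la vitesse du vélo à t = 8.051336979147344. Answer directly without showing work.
À t = 8.051336979147344, v = -3.07632912712637.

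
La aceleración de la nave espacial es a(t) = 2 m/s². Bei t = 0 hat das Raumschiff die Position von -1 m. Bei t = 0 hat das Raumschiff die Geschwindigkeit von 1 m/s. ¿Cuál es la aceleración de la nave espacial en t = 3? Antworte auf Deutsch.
Wir haben die Beschleunigung a(t) = 2. Durch Einsetzen von t = 3: a(3) = 2.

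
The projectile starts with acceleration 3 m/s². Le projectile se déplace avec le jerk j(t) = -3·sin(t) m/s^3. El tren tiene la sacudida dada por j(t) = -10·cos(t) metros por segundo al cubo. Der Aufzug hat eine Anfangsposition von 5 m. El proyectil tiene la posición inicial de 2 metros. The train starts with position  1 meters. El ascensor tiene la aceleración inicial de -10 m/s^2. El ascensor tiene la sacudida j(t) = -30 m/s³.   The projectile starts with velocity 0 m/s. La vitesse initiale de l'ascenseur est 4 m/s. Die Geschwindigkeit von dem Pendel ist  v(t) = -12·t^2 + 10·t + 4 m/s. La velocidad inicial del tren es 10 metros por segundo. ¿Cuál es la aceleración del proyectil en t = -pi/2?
Necesitamos integrar nuestra ecuación de la sacudida j(t) = -3·sin(t) 1 vez. La antiderivada de la sacudida, con a(0) = 3, da la aceleración: a(t) = 3·cos(t). Usando a(t) = 3·cos(t) y sustituyendo t = -pi/2, encontramos a = 0.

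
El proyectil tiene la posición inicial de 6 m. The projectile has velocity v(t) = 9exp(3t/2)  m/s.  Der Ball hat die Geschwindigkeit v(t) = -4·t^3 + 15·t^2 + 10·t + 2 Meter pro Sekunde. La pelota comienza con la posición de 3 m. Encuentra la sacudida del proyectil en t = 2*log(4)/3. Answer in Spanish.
Para resolver esto, necesitamos tomar 2 derivadas de nuestra ecuación de la velocidad v(t) = 9·exp(3·t/2). Tomando d/dt de v(t), encontramos a(t) = 27·exp(3·t/2)/2. Derivando la aceleración, obtenemos la sacudida: j(t) = 81·exp(3·t/2)/4. Usando j(t) = 81·exp(3·t/2)/4 y sustituyendo t = 2*log(4)/3, encontramos j = 81.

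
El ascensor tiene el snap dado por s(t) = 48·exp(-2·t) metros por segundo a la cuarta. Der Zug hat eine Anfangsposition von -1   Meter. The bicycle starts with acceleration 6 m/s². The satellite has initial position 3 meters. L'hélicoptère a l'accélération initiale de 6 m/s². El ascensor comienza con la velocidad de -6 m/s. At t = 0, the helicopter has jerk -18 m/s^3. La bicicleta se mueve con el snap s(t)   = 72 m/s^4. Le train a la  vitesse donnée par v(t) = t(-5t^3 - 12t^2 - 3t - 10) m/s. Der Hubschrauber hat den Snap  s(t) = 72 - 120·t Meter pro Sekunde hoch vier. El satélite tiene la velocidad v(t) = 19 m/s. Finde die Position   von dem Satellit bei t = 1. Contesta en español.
Para resolver esto, necesitamos tomar 1 integral de nuestra ecuación de la velocidad v(t) = 19. La antiderivada de la velocidad es la posición. Usando x(0) = 3, obtenemos x(t) = 19·t + 3. Tenemos la posición x(t) = 19·t + 3. Sustituyendo t = 1: x(1) = 22.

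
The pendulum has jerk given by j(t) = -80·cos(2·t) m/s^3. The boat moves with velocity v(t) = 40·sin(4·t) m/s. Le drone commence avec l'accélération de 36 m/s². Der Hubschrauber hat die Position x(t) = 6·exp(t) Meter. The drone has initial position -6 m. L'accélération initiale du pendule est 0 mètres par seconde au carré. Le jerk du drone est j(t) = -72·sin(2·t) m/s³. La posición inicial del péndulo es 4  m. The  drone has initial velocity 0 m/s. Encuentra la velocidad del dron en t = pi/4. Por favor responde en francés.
En partant du jerk j(t) = -72·sin(2·t), nous prenons 2 primitives. En prenant ∫j(t)dt et en appliquant a(0) = 36, nous trouvons a(t) = 36·cos(2·t). L'intégrale de l'accélération, avec v(0) = 0, donne la vitesse: v(t) = 18·sin(2·t). En utilisant v(t) = 18·sin(2·t) et en substituant t = pi/4, nous trouvons v = 18.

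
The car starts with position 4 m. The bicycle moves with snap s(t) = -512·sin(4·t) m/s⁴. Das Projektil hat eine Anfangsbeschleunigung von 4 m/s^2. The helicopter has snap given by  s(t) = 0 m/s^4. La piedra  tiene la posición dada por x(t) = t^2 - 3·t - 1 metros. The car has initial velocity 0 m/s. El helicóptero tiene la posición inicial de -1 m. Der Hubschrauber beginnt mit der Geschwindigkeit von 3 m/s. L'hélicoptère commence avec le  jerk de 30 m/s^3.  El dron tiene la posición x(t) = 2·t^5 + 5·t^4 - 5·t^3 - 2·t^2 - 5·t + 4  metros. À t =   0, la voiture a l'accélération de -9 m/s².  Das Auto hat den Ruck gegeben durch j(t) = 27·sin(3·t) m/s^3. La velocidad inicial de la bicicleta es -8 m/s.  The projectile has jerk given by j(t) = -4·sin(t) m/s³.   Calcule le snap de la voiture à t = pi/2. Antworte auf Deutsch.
Wir müssen unsere Gleichung für den Ruck j(t) = 27·sin(3·t) 1-mal ableiten. Die Ableitung von dem Ruck ergibt den Snap: s(t) = 81·cos(3·t). Aus der Gleichung für den Snap s(t) = 81·cos(3·t), setzen wir t = pi/2 ein und erhalten s = 0.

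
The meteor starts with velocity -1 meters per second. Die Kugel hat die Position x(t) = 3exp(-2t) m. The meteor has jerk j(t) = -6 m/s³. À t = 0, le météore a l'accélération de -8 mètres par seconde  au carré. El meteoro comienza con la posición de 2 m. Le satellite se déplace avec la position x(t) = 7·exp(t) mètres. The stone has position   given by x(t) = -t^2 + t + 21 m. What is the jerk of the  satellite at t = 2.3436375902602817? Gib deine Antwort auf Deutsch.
Ausgehend von der Position x(t) = 7·exp(t), nehmen wir 3 Ableitungen. Durch Ableiten von der Position erhalten wir die Geschwindigkeit: v(t) = 7·exp(t). Die Ableitung von der Geschwindigkeit ergibt die Beschleunigung: a(t) = 7·exp(t). Die Ableitung von der Beschleunigung ergibt den Ruck: j(t) = 7·exp(t). Mit j(t) = 7·exp(t) und Einsetzen von t = 2.3436375902602817, finden wir j = 72.9334760957965.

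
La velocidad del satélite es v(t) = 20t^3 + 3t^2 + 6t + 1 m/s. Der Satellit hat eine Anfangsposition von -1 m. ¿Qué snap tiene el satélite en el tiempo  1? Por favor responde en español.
Debemos derivar nuestra ecuación de la velocidad v(t) = 20·t^3 + 3·t^2 + 6·t + 1 3 veces. Tomando d/dt de v(t), encontramos a(t) = 60·t^2 + 6·t + 6. Derivando la aceleración, obtenemos la sacudida: j(t) = 120·t + 6. Derivando la sacudida, obtenemos el snap: s(t) = 120. Usando s(t) = 120 y sustituyendo t = 1, encontramos s = 120.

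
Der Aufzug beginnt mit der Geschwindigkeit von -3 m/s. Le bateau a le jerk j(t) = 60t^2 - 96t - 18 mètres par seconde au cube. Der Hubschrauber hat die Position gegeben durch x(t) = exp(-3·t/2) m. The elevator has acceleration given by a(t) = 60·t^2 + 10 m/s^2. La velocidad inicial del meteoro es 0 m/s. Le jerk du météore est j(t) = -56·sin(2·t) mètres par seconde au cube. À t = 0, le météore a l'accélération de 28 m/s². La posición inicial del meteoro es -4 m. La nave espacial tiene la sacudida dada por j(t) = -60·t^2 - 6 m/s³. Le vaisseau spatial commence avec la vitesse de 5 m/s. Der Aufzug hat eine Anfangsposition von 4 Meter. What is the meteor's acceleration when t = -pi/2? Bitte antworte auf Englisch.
To find the answer, we compute 1 antiderivative of j(t) = -56·sin(2·t). The integral of jerk is acceleration. Using a(0) = 28, we get a(t) = 28·cos(2·t). From the given acceleration equation a(t) = 28·cos(2·t), we substitute t = -pi/2 to get a = -28.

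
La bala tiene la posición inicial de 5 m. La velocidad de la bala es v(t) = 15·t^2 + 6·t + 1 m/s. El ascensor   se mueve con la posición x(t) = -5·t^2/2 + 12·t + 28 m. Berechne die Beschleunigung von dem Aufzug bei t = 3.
Um dies zu lösen, müssen wir 2 Ableitungen unserer Gleichung für die Position x(t) = -5·t^2/2 + 12·t + 28 nehmen. Mit d/dt von x(t) finden wir v(t) = 12 - 5·t. Durch Ableiten von der Geschwindigkeit erhalten wir die Beschleunigung: a(t) = -5. Wir haben die Beschleunigung a(t) = -5. Durch Einsetzen von t = 3: a(3) = -5.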